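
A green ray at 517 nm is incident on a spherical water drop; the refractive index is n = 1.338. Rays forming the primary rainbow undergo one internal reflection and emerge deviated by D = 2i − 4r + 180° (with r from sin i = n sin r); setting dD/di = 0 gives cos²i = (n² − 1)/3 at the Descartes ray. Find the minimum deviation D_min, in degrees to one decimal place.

138.6°

cos²i = (1.79024 − 1)/3 = 0.26341; i = arccos(0.51324) = 59.120°.
sin r = sin 59.120°/1.338 = 0.64144; r = 39.899°.
D_min = 2·59.120° − 4·39.899° + 180° = 138.643°.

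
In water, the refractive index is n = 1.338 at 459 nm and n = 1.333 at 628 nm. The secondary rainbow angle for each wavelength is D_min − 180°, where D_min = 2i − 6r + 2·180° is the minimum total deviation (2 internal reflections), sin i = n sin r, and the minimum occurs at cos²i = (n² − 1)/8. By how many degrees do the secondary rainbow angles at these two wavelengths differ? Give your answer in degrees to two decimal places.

1.30°

At 459 nm (n = 1.338): cos²i = 0.09878 → i = 71.682°, r = 45.195°, D_min = 232.193°, rainbow angle = 52.193°.
At 628 nm (n = 1.333): cos²i = 0.09711 → i = 71.843°, r = 45.466°, D_min = 230.891°, rainbow angle = 50.891°.
Angular width = |52.193° − 50.891°| = 1.302°.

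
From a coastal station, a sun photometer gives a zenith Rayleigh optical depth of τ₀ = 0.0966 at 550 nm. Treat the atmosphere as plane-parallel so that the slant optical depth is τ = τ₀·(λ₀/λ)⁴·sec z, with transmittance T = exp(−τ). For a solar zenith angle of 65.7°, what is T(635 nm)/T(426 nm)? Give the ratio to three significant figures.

Airmass: sec 65.7° = 2.4300.
τ(635 nm) = 0.0966 × (550/635)⁴ × 2.4300 = 0.0966 × 0.5628 × 2.4300 = 0.1321.
τ(426 nm) = 0.0966 × (550/426)⁴ × 2.4300 = 0.0966 × 2.7785 × 2.4300 = 0.6522.
T(635)/T(426) = exp(τ_B − τ_A) = exp(0.5201) = 1.6822.

1.68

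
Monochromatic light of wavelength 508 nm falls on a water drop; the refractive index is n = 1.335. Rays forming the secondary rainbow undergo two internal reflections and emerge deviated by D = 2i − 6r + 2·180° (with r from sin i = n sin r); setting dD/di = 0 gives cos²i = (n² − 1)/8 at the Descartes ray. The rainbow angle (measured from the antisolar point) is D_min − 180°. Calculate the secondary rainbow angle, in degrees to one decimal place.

cos²i = (1.78222 − 1)/8 = 0.09778; i = arccos(0.31269) = 71.778°.
sin r = sin 71.778°/1.335 = 0.71150; r = 45.357°.
D_min = 2·71.778° − 6·45.357° + 360° = 231.414°.
Rainbow angle = D_min − 180° = 51.414°.

51.4°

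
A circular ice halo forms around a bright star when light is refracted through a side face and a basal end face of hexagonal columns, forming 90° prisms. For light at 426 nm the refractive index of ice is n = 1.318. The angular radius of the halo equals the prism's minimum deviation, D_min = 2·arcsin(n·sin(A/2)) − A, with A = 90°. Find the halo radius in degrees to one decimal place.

n·sin(A/2) = 1.318 × sin 45° = 1.318 × 0.7071 = 0.9320.
D_min = 2·arcsin(0.9320) − 90° = 2 × 68.743° − 90° = 47.487°.

47.5°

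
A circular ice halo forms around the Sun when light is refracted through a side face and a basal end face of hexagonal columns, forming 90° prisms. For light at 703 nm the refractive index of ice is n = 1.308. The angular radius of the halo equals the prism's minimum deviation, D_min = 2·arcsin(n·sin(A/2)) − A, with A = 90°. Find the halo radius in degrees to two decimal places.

n·sin(A/2) = 1.308 × sin 45° = 1.308 × 0.7071 = 0.9249.
D_min = 2·arcsin(0.9249) − 90° = 2 × 67.653° − 90° = 45.305°.

45.31°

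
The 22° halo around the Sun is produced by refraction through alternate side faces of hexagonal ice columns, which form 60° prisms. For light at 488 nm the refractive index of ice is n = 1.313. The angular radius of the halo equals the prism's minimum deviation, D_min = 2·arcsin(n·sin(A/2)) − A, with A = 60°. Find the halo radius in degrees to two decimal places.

n·sin(A/2) = 1.313 × sin 30° = 1.313 × 0.5000 = 0.6565.
D_min = 2·arcsin(0.6565) − 60° = 2 × 41.033° − 60° = 22.067°.

22.07°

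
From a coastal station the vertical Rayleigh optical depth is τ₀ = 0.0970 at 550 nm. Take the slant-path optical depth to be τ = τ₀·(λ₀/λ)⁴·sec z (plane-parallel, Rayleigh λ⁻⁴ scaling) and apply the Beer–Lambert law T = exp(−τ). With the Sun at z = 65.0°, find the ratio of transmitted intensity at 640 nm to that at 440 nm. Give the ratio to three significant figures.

1.55

Airmass: sec 65.0° = 2.3662.
τ(640 nm) = 0.0970 × (550/640)⁴ × 2.3662 = 0.0970 × 0.5454 × 2.3662 = 0.1252.
τ(440 nm) = 0.0970 × (550/440)⁴ × 2.3662 = 0.0970 × 2.4414 × 2.3662 = 0.5604.
T(640)/T(440) = exp(τ_B − τ_A) = exp(0.4352) = 1.5452.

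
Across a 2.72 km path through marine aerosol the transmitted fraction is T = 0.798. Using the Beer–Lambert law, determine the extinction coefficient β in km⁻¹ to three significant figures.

0.0830 km⁻¹

Beer–Lambert: T = exp(−βL) ⇒ β = −ln(T)/L = −ln(0.798)/2.72 = 0.2256/2.72 = 0.08296 km⁻¹.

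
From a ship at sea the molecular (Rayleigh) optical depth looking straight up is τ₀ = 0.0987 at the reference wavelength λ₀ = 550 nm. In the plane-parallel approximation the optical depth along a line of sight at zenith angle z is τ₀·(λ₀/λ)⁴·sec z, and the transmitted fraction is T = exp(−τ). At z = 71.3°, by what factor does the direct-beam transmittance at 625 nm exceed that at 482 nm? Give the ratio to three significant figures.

1.40

Airmass: sec 71.3° = 3.1190.
τ(625 nm) = 0.0987 × (550/625)⁴ × 3.1190 = 0.0987 × 0.5997 × 3.1190 = 0.1846.
τ(482 nm) = 0.0987 × (550/482)⁴ × 3.1190 = 0.0987 × 1.6954 × 3.1190 = 0.5219.
T(625)/T(482) = exp(τ_B − τ_A) = exp(0.3373) = 1.4012.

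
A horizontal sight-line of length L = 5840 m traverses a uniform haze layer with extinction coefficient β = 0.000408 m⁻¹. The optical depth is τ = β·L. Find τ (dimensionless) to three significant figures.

2.38

τ = β·L = 0.000408 × 5840 = 2.3827.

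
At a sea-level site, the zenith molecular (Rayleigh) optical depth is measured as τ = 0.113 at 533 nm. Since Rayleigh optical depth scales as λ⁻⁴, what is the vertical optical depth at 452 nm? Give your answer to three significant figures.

τ(452 nm) = τ(533 nm) × (533/452)⁴ = 0.113 × (1.1792)⁴ = 0.113 × 1.9335 = 0.2185.

0.218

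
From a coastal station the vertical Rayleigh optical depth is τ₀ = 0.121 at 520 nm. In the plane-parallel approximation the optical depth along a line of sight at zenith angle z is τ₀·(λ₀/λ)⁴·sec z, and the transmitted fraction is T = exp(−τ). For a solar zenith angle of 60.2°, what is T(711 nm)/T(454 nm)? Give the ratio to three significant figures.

Airmass: sec 60.2° = 2.0122.
τ(711 nm) = 0.121 × (520/711)⁴ × 2.0122 = 0.121 × 0.2861 × 2.0122 = 0.0697.
τ(454 nm) = 0.121 × (520/454)⁴ × 2.0122 = 0.121 × 1.7210 × 2.0122 = 0.4190.
T(711)/T(454) = exp(τ_B − τ_A) = exp(0.3494) = 1.4182.

1.42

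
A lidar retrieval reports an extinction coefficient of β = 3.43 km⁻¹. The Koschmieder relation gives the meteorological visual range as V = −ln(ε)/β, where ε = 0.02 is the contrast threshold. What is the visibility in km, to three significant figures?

1.14 km

V = −ln(0.02) / 3.43 = 3.912 / 3.43 = 1.1405 km.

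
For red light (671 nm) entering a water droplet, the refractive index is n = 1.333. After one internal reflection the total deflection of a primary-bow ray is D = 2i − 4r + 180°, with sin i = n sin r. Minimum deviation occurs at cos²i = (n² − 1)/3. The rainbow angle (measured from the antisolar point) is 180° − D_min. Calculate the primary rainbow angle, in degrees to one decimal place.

42.1°

cos²i = (1.77689 − 1)/3 = 0.25896; i = arccos(0.50888) = 59.410°.
sin r = sin 59.410°/1.333 = 0.64579; r = 40.225°.
D_min = 2·59.410° − 4·40.225° + 180° = 137.922°.
Rainbow angle = 180° − D_min = 42.078°.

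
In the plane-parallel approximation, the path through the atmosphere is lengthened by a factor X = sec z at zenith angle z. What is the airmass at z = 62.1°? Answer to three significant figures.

X = sec z = 1/cos 62.1° = 1/0.4679 = 2.1371.

2.14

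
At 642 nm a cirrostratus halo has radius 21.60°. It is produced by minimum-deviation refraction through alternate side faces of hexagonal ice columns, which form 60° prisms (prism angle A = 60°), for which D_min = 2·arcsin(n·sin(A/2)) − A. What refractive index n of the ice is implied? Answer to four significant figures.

Rearranging: n = sin((D_min + A)/2) / sin(A/2).
(D_min + A)/2 = (21.60° + 60°)/2 = 40.800°.
n = sin 40.800° / sin 30° = 0.6534 / 0.5000 = 1.3068.

1.307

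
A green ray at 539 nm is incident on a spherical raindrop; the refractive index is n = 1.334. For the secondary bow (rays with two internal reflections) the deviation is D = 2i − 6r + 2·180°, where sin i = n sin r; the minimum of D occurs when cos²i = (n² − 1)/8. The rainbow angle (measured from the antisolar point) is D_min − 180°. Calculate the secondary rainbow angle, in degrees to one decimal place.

51.2°

cos²i = (1.77956 − 1)/8 = 0.09744; i = arccos(0.31216) = 71.810°.
sin r = sin 71.810°/1.334 = 0.71217; r = 45.411°.
D_min = 2·71.810° − 6·45.411° + 360° = 231.153°.
Rainbow angle = D_min − 180° = 51.153°.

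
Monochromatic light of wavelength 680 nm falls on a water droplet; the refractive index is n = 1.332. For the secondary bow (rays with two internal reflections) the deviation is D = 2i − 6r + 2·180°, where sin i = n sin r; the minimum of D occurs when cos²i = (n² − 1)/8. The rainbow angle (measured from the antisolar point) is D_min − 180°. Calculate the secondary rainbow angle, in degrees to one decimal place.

50.6°

cos²i = (1.77422 − 1)/8 = 0.09678; i = arccos(0.31109) = 71.875°.
sin r = sin 71.875°/1.332 = 0.71350; r = 45.520°.
D_min = 2·71.875° − 6·45.520° + 360° = 230.628°.
Rainbow angle = D_min − 180° = 50.628°.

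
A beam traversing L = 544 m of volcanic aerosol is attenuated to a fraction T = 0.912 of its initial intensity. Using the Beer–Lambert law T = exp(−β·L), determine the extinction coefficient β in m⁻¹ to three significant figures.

0.000169 m⁻¹

Beer–Lambert: T = exp(−βL) ⇒ β = −ln(T)/L = −ln(0.912)/544 = 0.0921/544 = 0.0001693 m⁻¹.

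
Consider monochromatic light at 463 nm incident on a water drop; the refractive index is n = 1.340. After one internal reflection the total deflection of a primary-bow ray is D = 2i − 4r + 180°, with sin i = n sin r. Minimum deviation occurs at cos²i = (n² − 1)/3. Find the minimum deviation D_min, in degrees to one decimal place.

cos²i = (1.79560 − 1)/3 = 0.26520; i = arccos(0.51498) = 59.004°.
sin r = sin 59.004°/1.340 = 0.63971; r = 39.770°.
D_min = 2·59.004° − 4·39.770° + 180° = 138.929°.

138.9°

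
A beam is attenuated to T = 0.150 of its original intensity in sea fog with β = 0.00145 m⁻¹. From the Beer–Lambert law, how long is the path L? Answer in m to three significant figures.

1310 m

Beer–Lambert: T = exp(−βL) ⇒ L = −ln(T)/β = −ln(0.150)/0.00145 = 1.8971/0.00145 = 1308 m.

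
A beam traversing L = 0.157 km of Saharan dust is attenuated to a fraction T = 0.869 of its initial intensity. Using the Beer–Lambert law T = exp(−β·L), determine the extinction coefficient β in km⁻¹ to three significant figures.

Beer–Lambert: T = exp(−βL) ⇒ β = −ln(T)/L = −ln(0.869)/0.157 = 0.1404/0.157 = 0.8943 km⁻¹.

0.894 km⁻¹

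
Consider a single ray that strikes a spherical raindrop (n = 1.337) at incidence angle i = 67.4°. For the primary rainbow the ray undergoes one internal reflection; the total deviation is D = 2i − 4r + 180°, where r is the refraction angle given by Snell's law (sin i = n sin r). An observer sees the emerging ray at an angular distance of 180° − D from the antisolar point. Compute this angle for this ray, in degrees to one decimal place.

39.9°

sin r = sin 67.4° / 1.337 = 0.9232/1.337 = 0.6905; r = 43.67°.
D = 2·67.4° − 4·43.67° + 180° = 134.80° − 174.68° + 180° = 140.12°.
Angle from antisolar point = 180° − D = 39.88°.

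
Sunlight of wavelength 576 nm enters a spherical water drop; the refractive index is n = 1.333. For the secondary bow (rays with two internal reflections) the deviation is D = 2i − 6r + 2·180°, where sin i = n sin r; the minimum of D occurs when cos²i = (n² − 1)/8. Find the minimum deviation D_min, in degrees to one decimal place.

cos²i = (1.77689 − 1)/8 = 0.09711; i = arccos(0.31163) = 71.843°.
sin r = sin 71.843°/1.333 = 0.71283; r = 45.466°.
D_min = 2·71.843° − 6·45.466° + 360° = 230.891°.

230.9°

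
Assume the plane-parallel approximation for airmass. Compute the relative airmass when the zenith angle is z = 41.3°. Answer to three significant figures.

1.33

X = sec z = 1/cos 41.3° = 1/0.7513 = 1.3311.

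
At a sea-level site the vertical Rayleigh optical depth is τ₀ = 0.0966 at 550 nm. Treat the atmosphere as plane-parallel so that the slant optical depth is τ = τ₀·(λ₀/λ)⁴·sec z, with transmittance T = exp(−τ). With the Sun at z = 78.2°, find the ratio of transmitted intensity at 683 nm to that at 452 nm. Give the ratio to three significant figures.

2.31

Airmass: sec 78.2° = 4.8901.
τ(683 nm) = 0.0966 × (550/683)⁴ × 4.8901 = 0.0966 × 0.4205 × 4.8901 = 0.1986.
τ(452 nm) = 0.0966 × (550/452)⁴ × 4.8901 = 0.0966 × 2.1923 × 4.8901 = 1.0356.
T(683)/T(452) = exp(τ_B − τ_A) = exp(0.8370) = 2.3093.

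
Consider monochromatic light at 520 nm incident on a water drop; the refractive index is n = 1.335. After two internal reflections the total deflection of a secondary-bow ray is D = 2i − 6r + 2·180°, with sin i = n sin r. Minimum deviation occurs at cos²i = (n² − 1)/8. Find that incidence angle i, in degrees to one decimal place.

71.8°

cos²i = (1.335² − 1)/8 = (1.78222 − 1)/8 = 0.09778.
cos i = 0.31269, so i = 71.778°.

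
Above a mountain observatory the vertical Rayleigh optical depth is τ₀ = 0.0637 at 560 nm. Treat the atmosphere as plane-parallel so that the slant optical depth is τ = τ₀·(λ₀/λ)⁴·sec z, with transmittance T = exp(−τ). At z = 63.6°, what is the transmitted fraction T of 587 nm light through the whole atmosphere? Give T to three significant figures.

0.888

sec 63.6° = 2.2490.
τ = 0.0637 × (560/587)⁴ × 2.2490 = 0.0637 × 0.8283 × 2.2490 = 0.1187.
T = exp(−0.1187) = 0.8881.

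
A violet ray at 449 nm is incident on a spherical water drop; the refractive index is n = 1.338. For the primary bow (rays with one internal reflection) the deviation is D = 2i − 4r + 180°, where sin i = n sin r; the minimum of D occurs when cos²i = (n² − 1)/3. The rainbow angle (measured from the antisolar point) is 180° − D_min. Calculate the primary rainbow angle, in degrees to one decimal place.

41.4°

cos²i = (1.79024 − 1)/3 = 0.26341; i = arccos(0.51324) = 59.120°.
sin r = sin 59.120°/1.338 = 0.64144; r = 39.899°.
D_min = 2·59.120° − 4·39.899° + 180° = 138.643°.
Rainbow angle = 180° − D_min = 41.357°.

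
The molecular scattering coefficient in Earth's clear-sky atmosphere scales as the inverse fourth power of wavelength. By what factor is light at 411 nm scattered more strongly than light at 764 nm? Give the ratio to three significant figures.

11.9

Rayleigh scattering ∝ λ⁻⁴, so the ratio of coefficients is the inverse fourth power of the wavelength ratio.
σ(411)/σ(764) = (764/411)⁴ = (1.8589)⁴ = 11.94.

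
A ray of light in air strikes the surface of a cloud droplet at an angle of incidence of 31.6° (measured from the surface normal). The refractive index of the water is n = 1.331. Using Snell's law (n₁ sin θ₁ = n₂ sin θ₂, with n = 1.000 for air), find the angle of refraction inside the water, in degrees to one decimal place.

23.2°

Snell: sin θ_r = sin θ_i / n = sin 31.6° / 1.331 = 0.5240 / 1.331 = 0.3937.
θ_r = arcsin(0.3937) = 23.18°.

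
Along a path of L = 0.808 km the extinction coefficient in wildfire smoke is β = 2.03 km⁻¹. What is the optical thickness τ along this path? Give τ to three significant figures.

1.64

τ = β·L = 2.03 × 0.808 = 1.6402.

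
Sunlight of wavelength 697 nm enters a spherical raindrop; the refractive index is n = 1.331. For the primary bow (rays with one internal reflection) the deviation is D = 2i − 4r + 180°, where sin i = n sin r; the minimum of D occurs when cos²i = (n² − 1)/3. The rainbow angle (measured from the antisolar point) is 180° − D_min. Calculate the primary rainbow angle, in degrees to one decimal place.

cos²i = (1.77156 − 1)/3 = 0.25719; i = arccos(0.50714) = 59.527°.
sin r = sin 59.527°/1.331 = 0.64753; r = 40.356°.
D_min = 2·59.527° − 4·40.356° + 180° = 137.630°.
Rainbow angle = 180° − D_min = 42.370°.

42.4°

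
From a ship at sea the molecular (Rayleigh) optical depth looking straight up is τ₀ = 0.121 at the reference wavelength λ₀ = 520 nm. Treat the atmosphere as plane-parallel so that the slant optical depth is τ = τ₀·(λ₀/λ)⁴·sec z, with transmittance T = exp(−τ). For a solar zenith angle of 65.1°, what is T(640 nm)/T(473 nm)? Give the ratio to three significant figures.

Airmass: sec 65.1° = 2.3751.
τ(640 nm) = 0.121 × (520/640)⁴ × 2.3751 = 0.121 × 0.4358 × 2.3751 = 0.1252.
τ(473 nm) = 0.121 × (520/473)⁴ × 2.3751 = 0.121 × 1.4607 × 2.3751 = 0.4198.
T(640)/T(473) = exp(τ_B − τ_A) = exp(0.2945) = 1.3425.

1.34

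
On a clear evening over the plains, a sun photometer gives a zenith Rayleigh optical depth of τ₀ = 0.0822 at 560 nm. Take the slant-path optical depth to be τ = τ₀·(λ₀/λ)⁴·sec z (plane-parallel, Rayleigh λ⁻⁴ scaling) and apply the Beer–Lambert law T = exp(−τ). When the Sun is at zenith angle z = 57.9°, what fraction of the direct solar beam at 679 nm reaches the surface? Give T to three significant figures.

sec 57.9° = 1.8818.
τ = 0.0822 × (560/679)⁴ × 1.8818 = 0.0822 × 0.4627 × 1.8818 = 0.0716.
T = exp(−0.0716) = 0.9309.

0.931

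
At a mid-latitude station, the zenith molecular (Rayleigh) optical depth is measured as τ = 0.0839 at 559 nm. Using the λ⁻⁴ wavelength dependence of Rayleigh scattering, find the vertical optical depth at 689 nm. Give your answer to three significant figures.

0.0364

τ(689 nm) = τ(559 nm) × (559/689)⁴ = 0.0839 × (0.8113)⁴ = 0.0839 × 0.4333 = 0.0364.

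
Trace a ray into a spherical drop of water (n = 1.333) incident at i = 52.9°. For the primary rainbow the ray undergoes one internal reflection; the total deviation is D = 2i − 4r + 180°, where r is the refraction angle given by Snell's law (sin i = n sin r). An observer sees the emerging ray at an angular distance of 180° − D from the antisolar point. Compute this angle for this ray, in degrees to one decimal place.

sin r = sin 52.9° / 1.333 = 0.7976/1.333 = 0.5983; r = 36.75°.
D = 2·52.9° − 4·36.75° + 180° = 105.80° − 147.00° + 180° = 138.80°.
Angle from antisolar point = 180° − D = 41.20°.

41.2°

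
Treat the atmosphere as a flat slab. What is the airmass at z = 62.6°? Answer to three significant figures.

2.17

X = sec z = 1/cos 62.6° = 1/0.4602 = 2.1730.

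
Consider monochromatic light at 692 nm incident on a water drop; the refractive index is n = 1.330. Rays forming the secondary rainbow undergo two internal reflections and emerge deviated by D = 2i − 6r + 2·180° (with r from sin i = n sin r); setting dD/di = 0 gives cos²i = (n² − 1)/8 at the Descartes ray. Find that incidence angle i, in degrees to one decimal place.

71.9°

cos²i = (1.330² − 1)/8 = (1.76890 − 1)/8 = 0.09611.
cos i = 0.31002, so i = 71.940°.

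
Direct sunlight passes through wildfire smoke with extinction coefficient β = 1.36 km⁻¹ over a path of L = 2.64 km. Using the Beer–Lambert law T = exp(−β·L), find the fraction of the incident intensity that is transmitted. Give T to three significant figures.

τ = β·L = 1.36 × 2.64 = 3.5904.
T = exp(−3.5904) = 0.0276.

0.0276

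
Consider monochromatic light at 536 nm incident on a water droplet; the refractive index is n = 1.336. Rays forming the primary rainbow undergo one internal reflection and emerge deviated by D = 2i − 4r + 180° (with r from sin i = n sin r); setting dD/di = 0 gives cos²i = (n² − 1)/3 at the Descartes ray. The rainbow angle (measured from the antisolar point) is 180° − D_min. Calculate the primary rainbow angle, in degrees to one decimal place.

41.6°

cos²i = (1.78490 − 1)/3 = 0.26163; i = arccos(0.51150) = 59.236°.
sin r = sin 59.236°/1.336 = 0.64318; r = 40.029°.
D_min = 2·59.236° − 4·40.029° + 180° = 138.356°.
Rainbow angle = 180° − D_min = 41.644°.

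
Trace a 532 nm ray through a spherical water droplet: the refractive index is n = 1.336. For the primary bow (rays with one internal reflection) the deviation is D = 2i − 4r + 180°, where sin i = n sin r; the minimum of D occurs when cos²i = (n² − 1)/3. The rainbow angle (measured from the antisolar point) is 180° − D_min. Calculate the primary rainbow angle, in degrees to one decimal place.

41.6°

cos²i = (1.78490 − 1)/3 = 0.26163; i = arccos(0.51150) = 59.236°.
sin r = sin 59.236°/1.336 = 0.64318; r = 40.029°.
D_min = 2·59.236° − 4·40.029° + 180° = 138.356°.
Rainbow angle = 180° − D_min = 41.644°.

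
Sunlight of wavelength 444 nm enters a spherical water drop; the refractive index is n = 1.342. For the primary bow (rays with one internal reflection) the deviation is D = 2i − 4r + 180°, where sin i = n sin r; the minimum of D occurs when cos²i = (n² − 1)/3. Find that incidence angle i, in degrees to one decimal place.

cos²i = (1.342² − 1)/3 = (1.80096 − 1)/3 = 0.26699.
cos i = 0.51671, so i = 58.888°.

58.9°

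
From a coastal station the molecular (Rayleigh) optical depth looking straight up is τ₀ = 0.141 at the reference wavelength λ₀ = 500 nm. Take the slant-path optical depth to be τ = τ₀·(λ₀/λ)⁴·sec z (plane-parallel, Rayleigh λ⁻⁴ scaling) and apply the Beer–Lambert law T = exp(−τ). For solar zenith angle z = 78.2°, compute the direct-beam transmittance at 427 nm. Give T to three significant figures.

0.274

sec 78.2° = 4.8901.
τ = 0.141 × (500/427)⁴ × 4.8901 = 0.141 × 1.8800 × 4.8901 = 1.2963.
T = exp(−1.2963) = 0.2735.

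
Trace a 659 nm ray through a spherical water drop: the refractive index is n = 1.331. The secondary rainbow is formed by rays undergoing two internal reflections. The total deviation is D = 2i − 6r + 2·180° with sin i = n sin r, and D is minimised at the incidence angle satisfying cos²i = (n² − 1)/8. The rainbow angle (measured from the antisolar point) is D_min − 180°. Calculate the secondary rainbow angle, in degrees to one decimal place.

cos²i = (1.77156 − 1)/8 = 0.09645; i = arccos(0.31056) = 71.907°.
sin r = sin 71.907°/1.331 = 0.71417; r = 45.575°.
D_min = 2·71.907° − 6·45.575° + 360° = 230.365°.
Rainbow angle = D_min − 180° = 50.365°.

50.4°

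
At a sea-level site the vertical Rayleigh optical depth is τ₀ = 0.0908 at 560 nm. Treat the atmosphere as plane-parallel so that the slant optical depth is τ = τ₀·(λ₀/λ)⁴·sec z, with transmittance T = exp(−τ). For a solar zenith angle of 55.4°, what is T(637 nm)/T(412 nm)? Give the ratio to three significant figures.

Airmass: sec 55.4° = 1.7610.
τ(637 nm) = 0.0908 × (560/637)⁴ × 1.7610 = 0.0908 × 0.5973 × 1.7610 = 0.0955.
τ(412 nm) = 0.0908 × (560/412)⁴ × 1.7610 = 0.0908 × 3.4132 × 1.7610 = 0.5458.
T(637)/T(412) = exp(τ_B − τ_A) = exp(0.4503) = 1.5687.

1.57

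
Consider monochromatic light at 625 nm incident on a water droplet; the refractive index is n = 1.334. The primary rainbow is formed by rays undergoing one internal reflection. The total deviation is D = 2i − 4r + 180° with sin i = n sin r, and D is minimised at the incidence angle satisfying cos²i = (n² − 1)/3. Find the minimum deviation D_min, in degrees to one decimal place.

cos²i = (1.77956 − 1)/3 = 0.25985; i = arccos(0.50976) = 59.352°.
sin r = sin 59.352°/1.334 = 0.64492; r = 40.159°.
D_min = 2·59.352° − 4·40.159° + 180° = 138.067°.

138.1°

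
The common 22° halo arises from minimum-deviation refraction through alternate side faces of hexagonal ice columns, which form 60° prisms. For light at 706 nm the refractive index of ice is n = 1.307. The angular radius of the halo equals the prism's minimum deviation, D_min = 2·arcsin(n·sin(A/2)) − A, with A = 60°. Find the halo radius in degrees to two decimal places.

21.61°

n·sin(A/2) = 1.307 × sin 30° = 1.307 × 0.5000 = 0.6535.
D_min = 2·arcsin(0.6535) − 60° = 2 × 40.806° − 60° = 21.612°.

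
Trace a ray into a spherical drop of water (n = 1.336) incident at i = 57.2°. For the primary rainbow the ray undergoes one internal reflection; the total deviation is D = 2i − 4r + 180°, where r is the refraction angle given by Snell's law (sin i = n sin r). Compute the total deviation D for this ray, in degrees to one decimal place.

138.4°

sin r = sin 57.2° / 1.336 = 0.8406/1.336 = 0.6292; r = 38.99°.
D = 2·57.2° − 4·38.99° + 180° = 114.40° − 155.95° + 180° = 138.45°.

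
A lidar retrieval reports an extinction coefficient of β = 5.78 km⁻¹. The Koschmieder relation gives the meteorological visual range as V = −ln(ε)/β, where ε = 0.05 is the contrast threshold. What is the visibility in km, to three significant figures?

0.518 km

V = −ln(0.05) / 5.78 = 2.996 / 5.78 = 0.5183 km.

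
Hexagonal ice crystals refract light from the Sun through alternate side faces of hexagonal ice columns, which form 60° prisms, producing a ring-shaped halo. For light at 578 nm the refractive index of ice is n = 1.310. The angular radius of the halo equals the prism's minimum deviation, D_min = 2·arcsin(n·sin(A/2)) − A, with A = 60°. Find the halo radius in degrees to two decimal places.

21.84°

n·sin(A/2) = 1.310 × sin 30° = 1.310 × 0.5000 = 0.6550.
D_min = 2·arcsin(0.6550) − 60° = 2 × 40.920° − 60° = 21.839°.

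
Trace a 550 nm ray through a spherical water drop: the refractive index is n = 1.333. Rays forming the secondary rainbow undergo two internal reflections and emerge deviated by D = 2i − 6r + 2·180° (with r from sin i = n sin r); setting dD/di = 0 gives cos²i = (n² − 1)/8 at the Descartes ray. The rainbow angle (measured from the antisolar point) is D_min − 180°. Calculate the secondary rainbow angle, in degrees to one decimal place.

50.9°

cos²i = (1.77689 − 1)/8 = 0.09711; i = arccos(0.31163) = 71.843°.
sin r = sin 71.843°/1.333 = 0.71283; r = 45.466°.
D_min = 2·71.843° − 6·45.466° + 360° = 230.891°.
Rainbow angle = D_min − 180° = 50.891°.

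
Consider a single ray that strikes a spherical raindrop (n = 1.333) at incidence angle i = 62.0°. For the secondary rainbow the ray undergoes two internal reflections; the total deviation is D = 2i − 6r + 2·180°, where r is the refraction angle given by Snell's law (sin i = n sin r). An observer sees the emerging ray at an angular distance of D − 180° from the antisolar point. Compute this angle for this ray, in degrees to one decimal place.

55.1°

sin r = sin 62.0° / 1.333 = 0.8829/1.333 = 0.6624; r = 41.48°.
D = 2·62.0° − 6·41.48° + 2·180° = 124.00° − 248.89° + 360° = 235.11°.
Angle from antisolar point = D − 180° = 55.11°.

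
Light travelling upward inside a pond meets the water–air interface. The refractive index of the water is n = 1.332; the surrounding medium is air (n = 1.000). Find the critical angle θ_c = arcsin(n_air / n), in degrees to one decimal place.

sin θ_c = n_air / n = 1.000 / 1.332 = 0.7508.
θ_c = arcsin(0.7508) = 48.66°.

48.7°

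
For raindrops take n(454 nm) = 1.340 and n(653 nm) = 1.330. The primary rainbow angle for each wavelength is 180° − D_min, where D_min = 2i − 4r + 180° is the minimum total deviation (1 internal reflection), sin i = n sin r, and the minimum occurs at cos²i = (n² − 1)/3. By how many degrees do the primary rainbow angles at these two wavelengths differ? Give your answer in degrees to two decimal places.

At 454 nm (n = 1.340): cos²i = 0.26520 → i = 59.004°, r = 39.770°, D_min = 138.929°, rainbow angle = 41.071°.
At 653 nm (n = 1.330): cos²i = 0.25630 → i = 59.585°, r = 40.422°, D_min = 137.484°, rainbow angle = 42.516°.
Angular width = |41.071° − 42.516°| = 1.445°.

1.45°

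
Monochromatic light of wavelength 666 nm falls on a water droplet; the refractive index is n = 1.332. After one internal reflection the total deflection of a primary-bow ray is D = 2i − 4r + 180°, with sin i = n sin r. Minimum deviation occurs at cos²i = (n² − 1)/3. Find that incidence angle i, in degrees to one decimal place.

59.5°

cos²i = (1.332² − 1)/3 = (1.77422 − 1)/3 = 0.25807.
cos i = 0.50801, so i = 59.469°.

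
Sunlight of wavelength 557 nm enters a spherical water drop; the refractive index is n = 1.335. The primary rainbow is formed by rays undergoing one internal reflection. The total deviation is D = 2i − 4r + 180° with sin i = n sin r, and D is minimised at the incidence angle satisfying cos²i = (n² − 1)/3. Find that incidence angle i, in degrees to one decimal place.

cos²i = (1.335² − 1)/3 = (1.78222 − 1)/3 = 0.26074.
cos i = 0.51063, so i = 59.294°.

59.3°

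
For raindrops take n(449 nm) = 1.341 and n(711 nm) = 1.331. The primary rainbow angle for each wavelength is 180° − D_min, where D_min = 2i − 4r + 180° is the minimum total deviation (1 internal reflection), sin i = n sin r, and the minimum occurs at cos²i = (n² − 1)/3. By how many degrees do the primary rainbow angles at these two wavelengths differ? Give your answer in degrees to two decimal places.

At 449 nm (n = 1.341): cos²i = 0.26609 → i = 58.946°, r = 39.705°, D_min = 139.071°, rainbow angle = 40.929°.
At 711 nm (n = 1.331): cos²i = 0.25719 → i = 59.527°, r = 40.356°, D_min = 137.630°, rainbow angle = 42.370°.
Angular width = |40.929° − 42.370°| = 1.441°.

1.44°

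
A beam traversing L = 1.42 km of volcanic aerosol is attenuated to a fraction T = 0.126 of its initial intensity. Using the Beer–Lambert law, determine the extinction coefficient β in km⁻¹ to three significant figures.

Beer–Lambert: T = exp(−βL) ⇒ β = −ln(T)/L = −ln(0.126)/1.42 = 2.0715/1.42 = 1.459 km⁻¹.

1.46 km⁻¹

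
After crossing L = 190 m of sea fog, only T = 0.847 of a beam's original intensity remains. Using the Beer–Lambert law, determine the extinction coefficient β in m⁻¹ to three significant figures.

0.000874 m⁻¹

Beer–Lambert: T = exp(−βL) ⇒ β = −ln(T)/L = −ln(0.847)/190 = 0.1661/190 = 0.000874 m⁻¹.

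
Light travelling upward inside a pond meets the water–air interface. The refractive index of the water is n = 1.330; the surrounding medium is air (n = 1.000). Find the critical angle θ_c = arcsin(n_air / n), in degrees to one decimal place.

sin θ_c = n_air / n = 1.000 / 1.330 = 0.7519.
θ_c = arcsin(0.7519) = 48.75°.

48.8°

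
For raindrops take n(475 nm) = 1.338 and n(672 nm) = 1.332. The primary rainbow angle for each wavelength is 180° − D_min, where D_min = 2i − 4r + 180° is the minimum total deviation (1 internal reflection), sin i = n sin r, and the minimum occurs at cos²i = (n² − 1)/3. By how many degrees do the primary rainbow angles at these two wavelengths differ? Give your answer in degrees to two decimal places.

At 475 nm (n = 1.338): cos²i = 0.26341 → i = 59.120°, r = 39.899°, D_min = 138.643°, rainbow angle = 41.357°.
At 672 nm (n = 1.332): cos²i = 0.25807 → i = 59.469°, r = 40.290°, D_min = 137.776°, rainbow angle = 42.224°.
Angular width = |41.357° − 42.224°| = 0.867°.

0.87°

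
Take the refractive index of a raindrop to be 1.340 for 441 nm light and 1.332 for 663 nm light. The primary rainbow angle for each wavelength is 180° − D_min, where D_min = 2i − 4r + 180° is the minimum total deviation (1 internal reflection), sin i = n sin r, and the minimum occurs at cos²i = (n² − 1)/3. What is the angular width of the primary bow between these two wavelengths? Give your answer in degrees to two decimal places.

1.15°

At 441 nm (n = 1.340): cos²i = 0.26520 → i = 59.004°, r = 39.770°, D_min = 138.929°, rainbow angle = 41.071°.
At 663 nm (n = 1.332): cos²i = 0.25807 → i = 59.469°, r = 40.290°, D_min = 137.776°, rainbow angle = 42.224°.
Angular width = |41.071° − 42.224°| = 1.153°.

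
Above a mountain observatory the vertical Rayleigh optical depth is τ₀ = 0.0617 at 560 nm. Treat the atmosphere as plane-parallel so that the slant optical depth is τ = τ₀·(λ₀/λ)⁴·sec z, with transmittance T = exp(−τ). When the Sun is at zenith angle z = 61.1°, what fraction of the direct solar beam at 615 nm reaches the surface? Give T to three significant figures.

0.916

sec 61.1° = 2.0692.
τ = 0.0617 × (560/615)⁴ × 2.0692 = 0.0617 × 0.6875 × 2.0692 = 0.0878.
T = exp(−0.0878) = 0.9160.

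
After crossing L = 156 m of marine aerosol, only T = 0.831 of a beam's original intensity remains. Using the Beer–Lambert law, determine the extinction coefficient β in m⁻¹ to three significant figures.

Beer–Lambert: T = exp(−βL) ⇒ β = −ln(T)/L = −ln(0.831)/156 = 0.1851/156 = 0.001187 m⁻¹.

0.00119 m⁻¹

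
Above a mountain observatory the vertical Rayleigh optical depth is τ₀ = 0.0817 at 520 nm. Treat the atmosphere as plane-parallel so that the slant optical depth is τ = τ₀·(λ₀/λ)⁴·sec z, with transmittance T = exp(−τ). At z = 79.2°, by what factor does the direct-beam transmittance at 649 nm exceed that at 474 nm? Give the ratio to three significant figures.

1.57

Airmass: sec 79.2° = 5.3367.
τ(649 nm) = 0.0817 × (520/649)⁴ × 5.3367 = 0.0817 × 0.4121 × 5.3367 = 0.1797.
τ(474 nm) = 0.0817 × (520/474)⁴ × 5.3367 = 0.0817 × 1.4484 × 5.3367 = 0.6315.
T(649)/T(474) = exp(τ_B − τ_A) = exp(0.4518) = 1.5712.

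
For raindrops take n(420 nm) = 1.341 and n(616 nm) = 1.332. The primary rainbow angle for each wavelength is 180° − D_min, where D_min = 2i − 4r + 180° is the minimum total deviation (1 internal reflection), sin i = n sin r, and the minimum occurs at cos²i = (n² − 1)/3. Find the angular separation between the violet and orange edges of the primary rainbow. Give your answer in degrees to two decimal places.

1.29°

At 420 nm (n = 1.341): cos²i = 0.26609 → i = 58.946°, r = 39.705°, D_min = 139.071°, rainbow angle = 40.929°.
At 616 nm (n = 1.332): cos²i = 0.25807 → i = 59.469°, r = 40.290°, D_min = 137.776°, rainbow angle = 42.224°.
Angular width = |40.929° − 42.224°| = 1.295°.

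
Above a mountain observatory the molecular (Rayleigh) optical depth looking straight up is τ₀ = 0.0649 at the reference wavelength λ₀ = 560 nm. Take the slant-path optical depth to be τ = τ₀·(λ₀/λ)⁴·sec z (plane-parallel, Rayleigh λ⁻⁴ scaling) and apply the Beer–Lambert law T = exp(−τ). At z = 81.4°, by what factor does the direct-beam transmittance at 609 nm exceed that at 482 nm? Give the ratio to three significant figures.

1.62

Airmass: sec 81.4° = 6.6874.
τ(609 nm) = 0.0649 × (560/609)⁴ × 6.6874 = 0.0649 × 0.7150 × 6.6874 = 0.3103.
τ(482 nm) = 0.0649 × (560/482)⁴ × 6.6874 = 0.0649 × 1.8221 × 6.6874 = 0.7908.
T(609)/T(482) = exp(τ_B − τ_A) = exp(0.4805) = 1.6169.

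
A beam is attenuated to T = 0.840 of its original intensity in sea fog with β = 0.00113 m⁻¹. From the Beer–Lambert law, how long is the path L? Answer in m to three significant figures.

154 m

Beer–Lambert: T = exp(−βL) ⇒ L = −ln(T)/β = −ln(0.840)/0.00113 = 0.1744/0.00113 = 154.3 m.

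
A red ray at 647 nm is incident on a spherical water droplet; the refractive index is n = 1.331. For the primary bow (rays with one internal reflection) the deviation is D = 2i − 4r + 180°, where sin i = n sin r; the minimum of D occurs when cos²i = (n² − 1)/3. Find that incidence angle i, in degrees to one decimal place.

cos²i = (1.331² − 1)/3 = (1.77156 − 1)/3 = 0.25719.
cos i = 0.50714, so i = 59.527°.

59.5°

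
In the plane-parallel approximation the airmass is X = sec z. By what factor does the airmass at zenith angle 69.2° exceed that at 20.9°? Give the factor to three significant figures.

2.63

X(69.2°)/X(20.9°) = sec 69.2° / sec 20.9° = cos 20.9° / cos 69.2° = 0.9342/0.3551 = 2.6308.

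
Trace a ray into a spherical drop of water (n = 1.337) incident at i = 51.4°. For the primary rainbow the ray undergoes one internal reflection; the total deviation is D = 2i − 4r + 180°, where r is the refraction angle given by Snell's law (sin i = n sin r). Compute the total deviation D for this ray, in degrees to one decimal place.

sin r = sin 51.4° / 1.337 = 0.7815/1.337 = 0.5845; r = 35.77°.
D = 2·51.4° − 4·35.77° + 180° = 102.80° − 143.08° + 180° = 139.72°.

139.7°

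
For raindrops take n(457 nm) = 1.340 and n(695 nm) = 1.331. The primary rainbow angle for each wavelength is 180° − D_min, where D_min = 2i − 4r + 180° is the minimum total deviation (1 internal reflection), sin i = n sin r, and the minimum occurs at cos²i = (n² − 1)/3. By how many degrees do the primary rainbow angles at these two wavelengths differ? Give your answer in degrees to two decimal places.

At 457 nm (n = 1.340): cos²i = 0.26520 → i = 59.004°, r = 39.770°, D_min = 138.929°, rainbow angle = 41.071°.
At 695 nm (n = 1.331): cos²i = 0.25719 → i = 59.527°, r = 40.356°, D_min = 137.630°, rainbow angle = 42.370°.
Angular width = |41.071° − 42.370°| = 1.299°.

1.30°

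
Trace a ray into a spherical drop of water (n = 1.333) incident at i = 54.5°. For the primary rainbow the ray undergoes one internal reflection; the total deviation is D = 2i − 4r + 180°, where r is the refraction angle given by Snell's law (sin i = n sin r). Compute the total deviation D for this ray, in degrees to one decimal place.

sin r = sin 54.5° / 1.333 = 0.8141/1.333 = 0.6107; r = 37.64°.
D = 2·54.5° − 4·37.64° + 180° = 109.00° − 150.57° + 180° = 138.43°.

138.4°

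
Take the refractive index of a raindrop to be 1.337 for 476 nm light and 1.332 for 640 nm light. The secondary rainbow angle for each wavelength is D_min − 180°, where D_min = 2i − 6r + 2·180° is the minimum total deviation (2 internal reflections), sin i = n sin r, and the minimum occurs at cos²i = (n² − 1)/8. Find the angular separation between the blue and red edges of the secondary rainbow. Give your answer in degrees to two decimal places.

At 476 nm (n = 1.337): cos²i = 0.09845 → i = 71.714°, r = 45.249°, D_min = 231.934°, rainbow angle = 51.934°.
At 640 nm (n = 1.332): cos²i = 0.09678 → i = 71.875°, r = 45.520°, D_min = 230.628°, rainbow angle = 50.628°.
Angular width = |51.934° − 50.628°| = 1.305°.

1.31°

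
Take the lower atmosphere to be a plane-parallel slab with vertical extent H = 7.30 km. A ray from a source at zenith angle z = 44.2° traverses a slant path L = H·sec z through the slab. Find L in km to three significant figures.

10.2 km

sec z = 1/cos 44.2° = 1.3949.
L = 7.30 × 1.3949 = 10.183 km.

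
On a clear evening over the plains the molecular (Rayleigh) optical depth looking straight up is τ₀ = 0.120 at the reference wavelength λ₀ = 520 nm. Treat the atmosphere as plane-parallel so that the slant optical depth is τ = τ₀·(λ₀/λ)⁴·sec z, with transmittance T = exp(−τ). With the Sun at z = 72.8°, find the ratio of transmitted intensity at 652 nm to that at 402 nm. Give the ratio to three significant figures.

2.64

Airmass: sec 72.8° = 3.3817.
τ(652 nm) = 0.120 × (520/652)⁴ × 3.3817 = 0.120 × 0.4046 × 3.3817 = 0.1642.
τ(402 nm) = 0.120 × (520/402)⁴ × 3.3817 = 0.120 × 2.7997 × 3.3817 = 1.1361.
T(652)/T(402) = exp(τ_B − τ_A) = exp(0.9719) = 2.6431.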